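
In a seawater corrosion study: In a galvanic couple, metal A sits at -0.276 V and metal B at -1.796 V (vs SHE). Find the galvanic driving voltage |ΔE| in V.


Driving voltage is the absolute potential difference.
|ΔE| = |-0.276 − (-1.796)| = 1.52 V

1.52 V


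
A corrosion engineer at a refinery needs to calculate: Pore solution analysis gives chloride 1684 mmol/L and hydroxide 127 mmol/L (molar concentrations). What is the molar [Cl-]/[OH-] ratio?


Threshold parameter = [Cl-] / [OH-] (molar basis; both in mmol/L, so units cancel)
Ratio = 1684 / 127 = 13.26

13.26


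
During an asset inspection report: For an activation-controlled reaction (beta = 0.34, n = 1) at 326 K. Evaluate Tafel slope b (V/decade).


Apply the Tafel slope relation: b = 2.303*R*T/(beta*n*F)
Numerator: 2.303 * 8.314 * 326 = 6241.97
Denominator: 0.34 * 1 * 96485 = 32804.9
b = 6241.97 / 32804.9 = 0.19 V/decade

0.19 V/decade


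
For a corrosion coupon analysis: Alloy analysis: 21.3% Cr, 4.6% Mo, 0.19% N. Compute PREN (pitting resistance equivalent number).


Apply the PREN formula: PREN = Cr + 3.3*Mo + 16*N
PREN = 21.3 + 3.3*4.6 + 16*0.19
PREN = 21.3 + 15.18 + 3.04 = 39.52

39.52


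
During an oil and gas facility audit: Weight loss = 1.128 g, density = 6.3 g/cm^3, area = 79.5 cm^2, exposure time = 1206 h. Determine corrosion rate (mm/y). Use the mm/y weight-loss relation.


Apply the mm/y weight-loss relation: CR = 87600 * W / (D * A * T)
Numerator: 87600 * 1.128 = 98812.8
Denominator: 6.3 * 79.5 * 1206 = 604025.1
CR = 98812.8 / 604025.1 = 0.16359 mm/y

0.16359 mm/y


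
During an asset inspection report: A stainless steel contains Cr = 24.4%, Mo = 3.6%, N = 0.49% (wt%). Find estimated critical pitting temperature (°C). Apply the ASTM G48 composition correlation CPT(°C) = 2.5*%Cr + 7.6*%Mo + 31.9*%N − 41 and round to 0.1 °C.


Apply the ASTM G48 empirical CPT estimate: CPT(°C) = 2.5*%Cr + 7.6*%Mo + 31.9*%N − 41
2.5*24.4 = 61; 7.6*3.6 = 27.36; 31.9*0.49 = 15.631
CPT = 61 + 27.36 + 15.631 − 41 = 62.991 °C
Rounded to 0.1 °C: CPT ≈ 63.0 °C

63.0 °C


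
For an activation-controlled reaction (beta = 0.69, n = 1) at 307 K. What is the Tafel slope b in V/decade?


Apply the Tafel slope relation: b = 2.303*R*T/(beta*n*F)
Numerator: 2.303 * 8.314 * 307 = 5878.17
Denominator: 0.69 * 1 * 96485 = 66574.65
b = 5878.17 / 66574.65 = 0.088 V/decade

0.088 V/decade


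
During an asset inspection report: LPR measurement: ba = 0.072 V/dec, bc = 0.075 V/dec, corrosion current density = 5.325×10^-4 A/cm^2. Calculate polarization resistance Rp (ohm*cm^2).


Apply the Stern-Geary equation: Rp = ba*bc / (2.303*icorr*(ba+bc))
ba*bc = 0.072*0.075 = 0.0054
ba+bc = 0.147; 2.303*icorr*(ba+bc) = 2.303*5.325×10^-4*0.147 = 1.8027308×10^-4
Rp = 0.0054 / 1.8027308×10^-4 = 30.0 ohm*cm^2

30.0 ohm*cm^2


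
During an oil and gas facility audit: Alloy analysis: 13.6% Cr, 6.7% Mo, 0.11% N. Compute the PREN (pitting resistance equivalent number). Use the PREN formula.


Apply the PREN formula: PREN = Cr + 3.3*Mo + 16*N
PREN = 13.6 + 3.3*6.7 + 16*0.11
PREN = 13.6 + 22.11 + 1.76 = 37.47

37.47


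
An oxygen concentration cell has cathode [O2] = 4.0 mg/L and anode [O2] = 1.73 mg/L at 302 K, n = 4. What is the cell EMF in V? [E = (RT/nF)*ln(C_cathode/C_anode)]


Apply the Nernst concentration-cell relation: E = (RT/nF)*ln(C_cathode/C_anode)
RT/nF = 8.314*302/(4*96485) = 0.00650575 V
ln(4.0/1.73) = 0.83817
E = 0.00650575 * 0.83817 = 0.00545 V

0.00545 V


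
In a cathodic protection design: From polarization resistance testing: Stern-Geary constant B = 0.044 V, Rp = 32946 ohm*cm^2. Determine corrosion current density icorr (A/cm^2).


Apply the Stern-Geary relation: icorr = B / Rp
icorr = 0.044 / 32946 = 1.336×10^-6 A/cm^2

1.336×10^-6 A/cm^2


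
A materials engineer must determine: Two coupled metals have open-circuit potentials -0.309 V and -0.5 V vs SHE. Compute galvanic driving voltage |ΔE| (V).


Driving voltage is the absolute potential difference.
|ΔE| = |-0.309 − (-0.5)| = 0.191 V

0.191 V


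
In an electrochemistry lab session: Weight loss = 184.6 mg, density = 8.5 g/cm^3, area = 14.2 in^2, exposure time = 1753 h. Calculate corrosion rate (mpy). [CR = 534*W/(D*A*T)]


Apply the mpy weight-loss relation: CR = 534 * W / (D * A * T)
Numerator: 534 * 184.6 = 98576.4
Denominator: 8.5 * 14.2 * 1753 = 211587.1
CR = 98576.4 / 211587.1 = 0.466 mpy

0.466 mpy


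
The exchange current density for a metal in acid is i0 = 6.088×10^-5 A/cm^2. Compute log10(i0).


i0 = 6.088×10^-5 A/cm^2
log10(i0) = -4.216

-4.216


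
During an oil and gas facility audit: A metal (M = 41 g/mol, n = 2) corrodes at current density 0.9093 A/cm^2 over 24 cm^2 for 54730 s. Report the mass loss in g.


Apply Faraday's law: m = i*A*t*M / (n*F)
Total charge passed Q = i*A*t = 0.9093*24*54730 = 1194383.736 C
m = Q*M/(n*F) = 1194383.736*41/(2*96485) = 253.769 g

253.769 g


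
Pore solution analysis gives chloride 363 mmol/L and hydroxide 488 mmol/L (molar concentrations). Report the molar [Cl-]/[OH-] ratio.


Threshold parameter = [Cl-] / [OH-] (molar basis; both in mmol/L, so units cancel)
Ratio = 363 / 488 = 0.74

0.74


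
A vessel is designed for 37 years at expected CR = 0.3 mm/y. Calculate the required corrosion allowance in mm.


Corrosion allowance = CR × design life
CA = 0.3 * 37 = 11.1 mm

11.1 mm


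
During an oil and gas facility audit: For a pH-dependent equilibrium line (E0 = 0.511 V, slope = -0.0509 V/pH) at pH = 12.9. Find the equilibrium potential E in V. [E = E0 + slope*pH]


Apply the Pourbaix line equation: E = E0 + slope*pH
E = 0.511 + (-0.0509)*12.9 = 0.511 + (-0.65661) = -0.14561 V
Rounded to 4 decimal places: E = -0.1456 V

-0.1456 V


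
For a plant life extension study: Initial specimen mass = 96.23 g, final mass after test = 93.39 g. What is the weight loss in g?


Weight loss = initial − final
WL = 96.23 − 93.39 = 2.84 g

2.84 g


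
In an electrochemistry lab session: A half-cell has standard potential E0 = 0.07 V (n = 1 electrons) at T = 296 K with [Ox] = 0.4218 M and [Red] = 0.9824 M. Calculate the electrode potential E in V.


Apply the Nernst equation: E = E0 + (RT/nF)*ln([Ox]/[Red])
Step 1: RT/nF = 8.314*296/(1*96485) = 0.02550598 V
Step 2: [Ox]/[Red] = 0.4218/0.9824 = 0.429357
Step 3: ln(0.429357) = -0.845467
Step 4: correction = 0.02550598 * -0.845467 = -0.022 V
E = 0.07 + -0.022 = 0.048 V

0.048 V


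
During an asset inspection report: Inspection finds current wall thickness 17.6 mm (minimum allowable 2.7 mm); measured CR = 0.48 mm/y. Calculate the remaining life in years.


Apply the remaining-life relation: RL = (t_current − t_min) / CR
RL = (17.6 − 2.7) / 0.48 = 14.9 / 0.48 = 31.0 years

31.0 years


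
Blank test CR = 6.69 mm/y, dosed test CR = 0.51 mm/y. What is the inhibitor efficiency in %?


Apply the inhibitor-efficiency definition: IE = (CR_blank − CR_inh)/CR_blank × 100
IE = (6.69 − 0.51) / 6.69 × 100
IE = 6.18 / 6.69 × 100 = 92.4 %

92.4 %


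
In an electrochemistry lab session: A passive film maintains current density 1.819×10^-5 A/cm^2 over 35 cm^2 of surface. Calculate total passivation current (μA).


I = i_pass * A, then convert A → μA (×10^6)
I = 1.819×10^-5 * 35 * 10^6 = 636.65 μA

636.65 μA


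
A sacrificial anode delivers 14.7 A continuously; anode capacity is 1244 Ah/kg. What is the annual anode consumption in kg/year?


Annual consumption = current * hours per year / capacity
Rate = 14.7 * 8760 / 1244 = 103.5 kg/year

103.5 kg/year


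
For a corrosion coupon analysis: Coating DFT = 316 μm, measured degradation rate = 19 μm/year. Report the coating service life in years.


Service life = thickness / degradation rate
Life = 316 / 19 = 16.6 years

16.6 years


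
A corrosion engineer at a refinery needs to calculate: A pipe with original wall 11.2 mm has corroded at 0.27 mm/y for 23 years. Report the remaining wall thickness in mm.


Remaining wall = original − CR × time
t = 11.2 − 0.27*23 = 11.2 − 6.21 = 4.99 mm

4.99 mm


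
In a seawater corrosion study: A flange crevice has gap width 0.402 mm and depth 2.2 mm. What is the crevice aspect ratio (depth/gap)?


Aspect ratio = depth / gap
Ratio = 2.2 / 0.402 = 5.5

5.5


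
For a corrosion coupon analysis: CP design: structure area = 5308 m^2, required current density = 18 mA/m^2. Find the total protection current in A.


I = area * current density, then convert mA → A (÷1000)
I = 5308 * 18 / 1000 = 95.54 A

95.54 A


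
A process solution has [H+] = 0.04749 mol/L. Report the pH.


pH = −log10[H+]
pH = −log10(0.04749) = 1.32

1.32


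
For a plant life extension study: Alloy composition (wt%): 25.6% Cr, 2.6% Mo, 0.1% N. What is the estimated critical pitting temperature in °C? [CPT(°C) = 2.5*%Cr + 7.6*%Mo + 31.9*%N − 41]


Apply the ASTM G48 empirical CPT estimate: CPT(°C) = 2.5*%Cr + 7.6*%Mo + 31.9*%N − 41
2.5*25.6 = 64; 7.6*2.6 = 19.76; 31.9*0.1 = 3.19
CPT = 64 + 19.76 + 3.19 − 41 = 45.95 °C
Rounded to 0.1 °C: CPT ≈ 46.0 °C

46.0 °C


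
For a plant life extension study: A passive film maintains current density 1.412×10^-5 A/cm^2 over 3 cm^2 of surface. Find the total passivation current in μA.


I = i_pass * A, then convert A → μA (×10^6)
I = 1.412×10^-5 * 3 * 10^6 = 42.36 μA

42.36 μA


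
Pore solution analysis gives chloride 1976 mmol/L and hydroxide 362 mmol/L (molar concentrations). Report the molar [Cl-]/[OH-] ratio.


Threshold parameter = [Cl-] / [OH-] (molar basis; both in mmol/L, so units cancel)
Ratio = 1976 / 362 = 5.46

5.46


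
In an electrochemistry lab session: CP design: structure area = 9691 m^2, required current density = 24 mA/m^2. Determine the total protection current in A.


I = area * current density, then convert mA → A (÷1000)
I = 9691 * 24 / 1000 = 232.58 A

232.58 A


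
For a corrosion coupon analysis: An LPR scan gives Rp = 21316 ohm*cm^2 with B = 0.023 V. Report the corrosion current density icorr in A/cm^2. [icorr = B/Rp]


Apply the Stern-Geary relation: icorr = B / Rp
icorr = 0.023 / 21316 = 1.079×10^-6 A/cm^2

1.079×10^-6 A/cm^2


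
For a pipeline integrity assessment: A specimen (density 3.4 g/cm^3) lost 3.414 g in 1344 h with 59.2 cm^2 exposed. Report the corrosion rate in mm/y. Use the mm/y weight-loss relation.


Apply the mm/y weight-loss relation: CR = 87600 * W / (D * A * T)
Numerator: 87600 * 3.414 = 299066.4
Denominator: 3.4 * 59.2 * 1344 = 270520.32
CR = 299066.4 / 270520.32 = 1.105523 mm/y

1.105523 mm/y


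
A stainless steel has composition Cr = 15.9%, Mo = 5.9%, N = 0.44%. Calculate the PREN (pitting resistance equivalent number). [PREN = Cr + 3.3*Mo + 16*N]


Apply the PREN formula: PREN = Cr + 3.3*Mo + 16*N
PREN = 15.9 + 3.3*5.9 + 16*0.44
PREN = 15.9 + 19.47 + 7.04 = 42.41

42.41


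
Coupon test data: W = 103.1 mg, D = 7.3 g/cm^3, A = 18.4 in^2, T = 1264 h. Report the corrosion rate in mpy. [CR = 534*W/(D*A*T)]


Apply the mpy weight-loss relation: CR = 534 * W / (D * A * T)
Numerator: 534 * 103.1 = 55055.4
Denominator: 7.3 * 18.4 * 1264 = 169780.48
CR = 55055.4 / 169780.48 = 0.3243 mpy

0.3243 mpy


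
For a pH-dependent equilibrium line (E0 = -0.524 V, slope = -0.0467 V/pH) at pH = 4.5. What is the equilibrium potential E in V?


Apply the Pourbaix line equation: E = E0 + slope*pH
E = -0.524 + (-0.0467)*4.5 = -0.524 + (-0.21015) = -0.73415 V
Rounded to 4 decimal places: E = -0.7342 V

-0.7342 V


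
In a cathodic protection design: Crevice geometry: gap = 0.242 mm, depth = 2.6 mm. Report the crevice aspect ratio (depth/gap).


Aspect ratio = depth / gap
Ratio = 2.6 / 0.242 = 10.7

10.7


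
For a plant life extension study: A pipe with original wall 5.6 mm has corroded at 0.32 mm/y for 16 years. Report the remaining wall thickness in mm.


Remaining wall = original − CR × time
t = 5.6 − 0.32*16 = 5.6 − 5.12 = 0.48 mm

0.48 mm


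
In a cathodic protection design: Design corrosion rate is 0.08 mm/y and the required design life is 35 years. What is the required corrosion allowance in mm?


Corrosion allowance = CR × design life
CA = 0.08 * 35 = 2.8 mm

2.8 mm


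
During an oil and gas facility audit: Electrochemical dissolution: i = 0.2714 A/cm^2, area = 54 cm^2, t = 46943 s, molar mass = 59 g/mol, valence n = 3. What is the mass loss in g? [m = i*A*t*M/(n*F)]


Apply Faraday's law: m = i*A*t*M / (n*F)
Total charge passed Q = i*A*t = 0.2714*54*46943 = 687977.8308 C
m = Q*M/(n*F) = 687977.8308*59/(3*96485) = 140.231 g

140.231 g


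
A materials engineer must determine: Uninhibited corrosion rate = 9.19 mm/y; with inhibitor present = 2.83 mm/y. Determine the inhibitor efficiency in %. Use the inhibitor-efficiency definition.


Apply the inhibitor-efficiency definition: IE = (CR_blank − CR_inh)/CR_blank × 100
IE = (9.19 − 2.83) / 9.19 × 100
IE = 6.36 / 9.19 × 100 = 69.2 %

69.2 %


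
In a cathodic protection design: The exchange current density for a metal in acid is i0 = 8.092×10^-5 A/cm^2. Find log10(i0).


i0 = 8.092×10^-5 A/cm^2
log10(i0) = -4.092

-4.092


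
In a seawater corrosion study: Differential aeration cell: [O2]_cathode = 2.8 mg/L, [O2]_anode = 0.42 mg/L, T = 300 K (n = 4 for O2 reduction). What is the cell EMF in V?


Apply the Nernst concentration-cell relation: E = (RT/nF)*ln(C_cathode/C_anode)
RT/nF = 8.314*300/(4*96485) = 0.00646266 V
ln(2.8/0.42) = 1.89712
E = 0.00646266 * 1.89712 = 0.01226 V

0.01226 V


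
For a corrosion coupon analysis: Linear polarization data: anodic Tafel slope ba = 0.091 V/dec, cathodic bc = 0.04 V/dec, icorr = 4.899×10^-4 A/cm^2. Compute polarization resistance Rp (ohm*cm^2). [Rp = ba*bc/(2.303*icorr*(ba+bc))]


Apply the Stern-Geary equation: Rp = ba*bc / (2.303*icorr*(ba+bc))
ba*bc = 0.091*0.04 = 0.00364
ba+bc = 0.131; 2.303*icorr*(ba+bc) = 2.303*4.899×10^-4*0.131 = 1.477994×10^-4
Rp = 0.00364 / 1.477994×10^-4 = 24.6 ohm*cm^2

24.6 ohm*cm^2


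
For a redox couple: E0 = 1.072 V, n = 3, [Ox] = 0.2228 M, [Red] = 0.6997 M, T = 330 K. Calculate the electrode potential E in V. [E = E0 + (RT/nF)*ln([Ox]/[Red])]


Apply the Nernst equation: E = E0 + (RT/nF)*ln([Ox]/[Red])
Step 1: RT/nF = 8.314*330/(3*96485) = 0.00947857 V
Step 2: [Ox]/[Red] = 0.2228/0.6997 = 0.318422
Step 3: ln(0.318422) = -1.144378
Step 4: correction = 0.00947857 * -1.144378 = -0.011 V
E = 1.072 + -0.011 = 1.061 V

1.061 V


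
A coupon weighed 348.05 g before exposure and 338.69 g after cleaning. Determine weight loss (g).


Weight loss = initial − final
WL = 348.05 − 338.69 = 9.36 g

9.36 g


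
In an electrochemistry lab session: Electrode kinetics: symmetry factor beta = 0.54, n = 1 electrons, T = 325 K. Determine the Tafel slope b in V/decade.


Apply the Tafel slope relation: b = 2.303*R*T/(beta*n*F)
Numerator: 2.303 * 8.314 * 325 = 6222.82
Denominator: 0.54 * 1 * 96485 = 52101.9
b = 6222.82 / 52101.9 = 0.1194 V/decade

0.1194 V/decade


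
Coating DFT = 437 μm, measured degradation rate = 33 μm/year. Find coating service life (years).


Service life = thickness / degradation rate
Life = 437 / 33 = 13.2 years

13.2 years


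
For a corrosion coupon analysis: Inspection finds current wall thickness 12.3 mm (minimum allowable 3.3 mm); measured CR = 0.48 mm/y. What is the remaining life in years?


Apply the remaining-life relation: RL = (t_current − t_min) / CR
RL = (12.3 − 3.3) / 0.48 = 9.0 / 0.48 = 18.8 years

18.8 years


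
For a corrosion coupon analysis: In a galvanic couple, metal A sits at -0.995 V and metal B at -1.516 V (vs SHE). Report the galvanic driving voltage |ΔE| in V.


Driving voltage is the absolute potential difference.
|ΔE| = |-0.995 − (-1.516)| = 0.521 V

0.521 V


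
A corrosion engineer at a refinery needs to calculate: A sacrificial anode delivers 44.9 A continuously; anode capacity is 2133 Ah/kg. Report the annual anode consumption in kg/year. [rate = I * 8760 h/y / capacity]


Annual consumption = current * hours per year / capacity
Rate = 44.9 * 8760 / 2133 = 184.4 kg/year

184.4 kg/year


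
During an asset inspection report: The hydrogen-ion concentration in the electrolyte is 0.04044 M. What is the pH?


pH = −log10[H+]
pH = −log10(0.04044) = 1.39

1.39


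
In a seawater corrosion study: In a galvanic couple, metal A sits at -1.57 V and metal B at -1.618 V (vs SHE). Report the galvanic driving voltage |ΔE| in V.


Driving voltage is the absolute potential difference.
|ΔE| = |-1.57 − (-1.618)| = 0.048 V

0.048 V


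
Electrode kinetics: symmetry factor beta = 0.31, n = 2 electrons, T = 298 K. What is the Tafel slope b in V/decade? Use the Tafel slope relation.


Apply the Tafel slope relation: b = 2.303*R*T/(beta*n*F)
Numerator: 2.303 * 8.314 * 298 = 5705.85
Denominator: 0.31 * 2 * 96485 = 59820.7
b = 5705.85 / 59820.7 = 0.0954 V/decade

0.0954 V/decade


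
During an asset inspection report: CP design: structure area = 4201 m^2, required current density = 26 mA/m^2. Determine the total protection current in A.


I = area * current density, then convert mA → A (÷1000)
I = 4201 * 26 / 1000 = 109.23 A

109.23 A


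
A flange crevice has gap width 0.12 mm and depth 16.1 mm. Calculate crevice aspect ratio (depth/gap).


Aspect ratio = depth / gap
Ratio = 16.1 / 0.12 = 134.2

134.2


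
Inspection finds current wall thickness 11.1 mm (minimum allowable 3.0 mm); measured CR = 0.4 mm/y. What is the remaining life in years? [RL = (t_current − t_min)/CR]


Apply the remaining-life relation: RL = (t_current − t_min) / CR
RL = (11.1 − 3.0) / 0.4 = 8.1 / 0.4 = 20.3 years

20.3 years


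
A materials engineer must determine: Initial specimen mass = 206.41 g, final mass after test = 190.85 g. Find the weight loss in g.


Weight loss = initial − final
WL = 206.41 − 190.85 = 15.56 g

15.56 g


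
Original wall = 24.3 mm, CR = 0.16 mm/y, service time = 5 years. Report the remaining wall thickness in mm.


Remaining wall = original − CR × time
t = 24.3 − 0.16*5 = 24.3 − 0.8 = 23.5 mm

23.5 mm


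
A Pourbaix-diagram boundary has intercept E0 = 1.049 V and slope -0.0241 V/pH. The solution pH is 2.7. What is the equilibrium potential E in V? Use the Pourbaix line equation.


Apply the Pourbaix line equation: E = E0 + slope*pH
E = 1.049 + (-0.0241)*2.7 = 1.049 + (-0.06507) = 0.98393 V
Rounded to 4 decimal places: E = 0.9839 V

0.9839 V


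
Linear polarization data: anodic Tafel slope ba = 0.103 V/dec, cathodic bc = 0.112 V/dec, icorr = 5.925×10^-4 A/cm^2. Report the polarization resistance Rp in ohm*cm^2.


Apply the Stern-Geary equation: Rp = ba*bc / (2.303*icorr*(ba+bc))
ba*bc = 0.103*0.112 = 0.011536
ba+bc = 0.215; 2.303*icorr*(ba+bc) = 2.303*5.925×10^-4*0.215 = 2.9337341×10^-4
Rp = 0.011536 / 2.9337341×10^-4 = 39.3 ohm*cm^2

39.3 ohm*cm^2


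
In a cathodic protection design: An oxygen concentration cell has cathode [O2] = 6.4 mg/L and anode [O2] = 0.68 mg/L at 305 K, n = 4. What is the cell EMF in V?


Apply the Nernst concentration-cell relation: E = (RT/nF)*ln(C_cathode/C_anode)
RT/nF = 8.314*305/(4*96485) = 0.00657037 V
ln(6.4/0.68) = 2.24196
E = 0.00657037 * 2.24196 = 0.01473 V

0.01473 V


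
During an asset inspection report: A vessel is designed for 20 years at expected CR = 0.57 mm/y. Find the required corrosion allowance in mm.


Corrosion allowance = CR × design life
CA = 0.57 * 20 = 11.4 mm

11.4 mm


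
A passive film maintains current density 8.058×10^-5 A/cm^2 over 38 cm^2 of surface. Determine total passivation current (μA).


I = i_pass * A, then convert A → μA (×10^6)
I = 8.058×10^-5 * 38 * 10^6 = 3062.04 μA

3062.04 μA


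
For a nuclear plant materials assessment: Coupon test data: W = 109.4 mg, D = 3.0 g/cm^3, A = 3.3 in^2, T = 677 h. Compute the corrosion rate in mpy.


Apply the mpy weight-loss relation: CR = 534 * W / (D * A * T)
Numerator: 534 * 109.4 = 58419.6
Denominator: 3.0 * 3.3 * 677 = 6702.3
CR = 58419.6 / 6702.3 = 8.7164 mpy

8.7164 mpy


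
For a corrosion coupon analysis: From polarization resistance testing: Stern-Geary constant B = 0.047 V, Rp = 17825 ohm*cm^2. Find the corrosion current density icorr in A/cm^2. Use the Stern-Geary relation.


Apply the Stern-Geary relation: icorr = B / Rp
icorr = 0.047 / 17825 = 2.637×10^-6 A/cm^2

2.637×10^-6 A/cm^2


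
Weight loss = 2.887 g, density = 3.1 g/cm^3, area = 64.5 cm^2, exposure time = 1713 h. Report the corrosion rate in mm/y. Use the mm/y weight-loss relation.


Apply the mm/y weight-loss relation: CR = 87600 * W / (D * A * T)
Numerator: 87600 * 2.887 = 252901.2
Denominator: 3.1 * 64.5 * 1713 = 342514.35
CR = 252901.2 / 342514.35 = 0.7384 mm/y

0.7384 mm/y


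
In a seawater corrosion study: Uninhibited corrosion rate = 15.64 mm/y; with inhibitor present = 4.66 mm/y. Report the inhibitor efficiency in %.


Apply the inhibitor-efficiency definition: IE = (CR_blank − CR_inh)/CR_blank × 100
IE = (15.64 − 4.66) / 15.64 × 100
IE = 10.98 / 15.64 × 100 = 70.2 %

70.2 %


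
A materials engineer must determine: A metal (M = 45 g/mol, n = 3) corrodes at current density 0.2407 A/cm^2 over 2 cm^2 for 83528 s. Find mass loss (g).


Apply Faraday's law: m = i*A*t*M / (n*F)
Total charge passed Q = i*A*t = 0.2407*2*83528 = 40210.3792 C
m = Q*M/(n*F) = 40210.3792*45/(3*96485) = 6.25129 g

6.25129 g


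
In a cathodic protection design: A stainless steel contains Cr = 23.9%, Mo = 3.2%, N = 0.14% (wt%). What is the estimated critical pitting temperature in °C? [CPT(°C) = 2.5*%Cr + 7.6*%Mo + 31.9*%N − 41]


Apply the ASTM G48 empirical CPT estimate: CPT(°C) = 2.5*%Cr + 7.6*%Mo + 31.9*%N − 41
2.5*23.9 = 59.75; 7.6*3.2 = 24.32; 31.9*0.14 = 4.466
CPT = 59.75 + 24.32 + 4.466 − 41 = 47.536 °C
Rounded to 0.1 °C: CPT ≈ 47.5 °C

47.5 °C


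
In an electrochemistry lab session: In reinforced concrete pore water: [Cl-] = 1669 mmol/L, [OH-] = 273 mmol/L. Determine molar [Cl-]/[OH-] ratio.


Threshold parameter = [Cl-] / [OH-] (molar basis; both in mmol/L, so units cancel)
Ratio = 1669 / 273 = 6.11

6.11


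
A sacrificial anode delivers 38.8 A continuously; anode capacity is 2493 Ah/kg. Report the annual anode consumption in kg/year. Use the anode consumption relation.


Annual consumption = current * hours per year / capacity
Rate = 38.8 * 8760 / 2493 = 136.3 kg/year

136.3 kg/year


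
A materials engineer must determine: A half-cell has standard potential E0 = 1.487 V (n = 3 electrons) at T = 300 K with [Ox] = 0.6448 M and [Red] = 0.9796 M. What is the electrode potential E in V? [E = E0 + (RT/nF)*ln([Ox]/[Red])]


Apply the Nernst equation: E = E0 + (RT/nF)*ln([Ox]/[Red])
Step 1: RT/nF = 8.314*300/(3*96485) = 0.00861688 V
Step 2: [Ox]/[Red] = 0.6448/0.9796 = 0.658228
Step 3: ln(0.658228) = -0.418204
Step 4: correction = 0.00861688 * -0.418204 = -0.004 V
E = 1.487 + -0.004 = 1.483 V

1.483 V


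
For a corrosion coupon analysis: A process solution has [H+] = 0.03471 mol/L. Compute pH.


pH = −log10[H+]
pH = −log10(0.03471) = 1.46

1.46


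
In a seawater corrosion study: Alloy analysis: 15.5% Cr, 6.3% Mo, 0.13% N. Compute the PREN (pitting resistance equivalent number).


Apply the PREN formula: PREN = Cr + 3.3*Mo + 16*N
PREN = 15.5 + 3.3*6.3 + 16*0.13
PREN = 15.5 + 20.79 + 2.08 = 38.37

38.37


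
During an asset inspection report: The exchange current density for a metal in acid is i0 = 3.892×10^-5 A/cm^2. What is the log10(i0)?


i0 = 3.892×10^-5 A/cm^2
log10(i0) = -4.41

-4.41


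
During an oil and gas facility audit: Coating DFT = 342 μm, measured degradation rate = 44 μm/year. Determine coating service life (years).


Service life = thickness / degradation rate
Life = 342 / 44 = 7.8 years

7.8 years


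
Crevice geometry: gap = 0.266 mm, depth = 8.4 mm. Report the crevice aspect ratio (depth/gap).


Aspect ratio = depth / gap
Ratio = 8.4 / 0.266 = 31.6

31.6


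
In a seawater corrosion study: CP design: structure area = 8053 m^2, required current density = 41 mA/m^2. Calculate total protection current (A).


I = area * current density, then convert mA → A (÷1000)
I = 8053 * 41 / 1000 = 330.17 A

330.17 A


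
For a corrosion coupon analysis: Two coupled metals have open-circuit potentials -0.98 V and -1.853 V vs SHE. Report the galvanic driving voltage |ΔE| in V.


Driving voltage is the absolute potential difference.
|ΔE| = |-0.98 − (-1.853)| = 0.873 V

0.873 V


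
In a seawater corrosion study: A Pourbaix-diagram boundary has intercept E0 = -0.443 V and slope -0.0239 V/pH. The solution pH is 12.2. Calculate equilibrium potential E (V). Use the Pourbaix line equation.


Apply the Pourbaix line equation: E = E0 + slope*pH
E = -0.443 + (-0.0239)*12.2 = -0.443 + (-0.29158) = -0.73458 V
Rounded to 4 decimal places: E = -0.7346 V

-0.7346 V


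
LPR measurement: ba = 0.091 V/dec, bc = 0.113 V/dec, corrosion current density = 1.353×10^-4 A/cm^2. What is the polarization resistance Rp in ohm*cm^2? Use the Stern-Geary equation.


Apply the Stern-Geary equation: Rp = ba*bc / (2.303*icorr*(ba+bc))
ba*bc = 0.091*0.113 = 0.010283
ba+bc = 0.204; 2.303*icorr*(ba+bc) = 2.303*1.353×10^-4*0.204 = 6.3565564×10^-5
Rp = 0.010283 / 6.3565564×10^-5 = 161.8 ohm*cm^2

161.8 ohm*cm^2


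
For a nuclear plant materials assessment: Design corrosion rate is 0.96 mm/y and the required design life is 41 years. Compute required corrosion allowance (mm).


Corrosion allowance = CR × design life
CA = 0.96 * 41 = 39.36 mm

39.36 mm


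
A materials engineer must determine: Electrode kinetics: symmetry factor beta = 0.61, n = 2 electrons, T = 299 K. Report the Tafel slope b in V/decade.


Apply the Tafel slope relation: b = 2.303*R*T/(beta*n*F)
Numerator: 2.303 * 8.314 * 299 = 5725.0
Denominator: 0.61 * 2 * 96485 = 117711.7
b = 5725.0 / 117711.7 = 0.049 V/decade

0.049 V/decade


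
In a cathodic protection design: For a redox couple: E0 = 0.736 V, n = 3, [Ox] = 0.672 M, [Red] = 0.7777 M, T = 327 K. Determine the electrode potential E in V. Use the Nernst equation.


Apply the Nernst equation: E = E0 + (RT/nF)*ln([Ox]/[Red])
Step 1: RT/nF = 8.314*327/(3*96485) = 0.0093924 V
Step 2: [Ox]/[Red] = 0.672/0.7777 = 0.864086
Step 3: ln(0.864086) = -0.146083
Step 4: correction = 0.0093924 * -0.146083 = -0.0014 V
E = 0.736 + -0.0014 = 0.7346 V

0.7346 V


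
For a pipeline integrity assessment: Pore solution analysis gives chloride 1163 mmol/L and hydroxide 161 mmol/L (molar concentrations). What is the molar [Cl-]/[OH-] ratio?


Threshold parameter = [Cl-] / [OH-] (molar basis; both in mmol/L, so units cancel)
Ratio = 1163 / 161 = 7.22

7.22


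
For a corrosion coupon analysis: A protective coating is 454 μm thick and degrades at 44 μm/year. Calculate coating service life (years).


Service life = thickness / degradation rate
Life = 454 / 44 = 10.3 years

10.3 years


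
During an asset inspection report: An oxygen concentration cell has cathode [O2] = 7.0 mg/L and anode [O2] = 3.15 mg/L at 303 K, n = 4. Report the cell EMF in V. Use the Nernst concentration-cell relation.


Apply the Nernst concentration-cell relation: E = (RT/nF)*ln(C_cathode/C_anode)
RT/nF = 8.314*303/(4*96485) = 0.00652729 V
ln(7.0/3.15) = 0.79851
E = 0.00652729 * 0.79851 = 0.00521 V

0.00521 V


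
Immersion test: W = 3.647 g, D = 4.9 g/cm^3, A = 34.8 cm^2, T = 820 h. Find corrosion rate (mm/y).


Apply the mm/y weight-loss relation: CR = 87600 * W / (D * A * T)
Numerator: 87600 * 3.647 = 319477.2
Denominator: 4.9 * 34.8 * 820 = 139826.4
CR = 319477.2 / 139826.4 = 2.2848 mm/y

2.2848 mm/y


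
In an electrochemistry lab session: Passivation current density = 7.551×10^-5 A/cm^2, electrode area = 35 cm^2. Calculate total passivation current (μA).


I = i_pass * A, then convert A → μA (×10^6)
I = 7.551×10^-5 * 35 * 10^6 = 2642.85 μA

2642.85 μA


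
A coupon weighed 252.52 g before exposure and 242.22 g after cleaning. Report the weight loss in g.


Weight loss = initial − final
WL = 252.52 − 242.22 = 10.3 g

10.3 g


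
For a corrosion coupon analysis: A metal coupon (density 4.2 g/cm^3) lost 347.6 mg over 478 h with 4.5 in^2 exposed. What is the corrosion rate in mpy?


Apply the mpy weight-loss relation: CR = 534 * W / (D * A * T)
Numerator: 534 * 347.6 = 185618.4
Denominator: 4.2 * 4.5 * 478 = 9034.2
CR = 185618.4 / 9034.2 = 20.546 mpy

20.546 mpy


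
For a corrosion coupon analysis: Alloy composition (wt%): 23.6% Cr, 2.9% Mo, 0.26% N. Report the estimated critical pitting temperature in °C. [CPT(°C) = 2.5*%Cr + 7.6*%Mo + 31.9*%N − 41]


Apply the ASTM G48 empirical CPT estimate: CPT(°C) = 2.5*%Cr + 7.6*%Mo + 31.9*%N − 41
2.5*23.6 = 59; 7.6*2.9 = 22.04; 31.9*0.26 = 8.294
CPT = 59 + 22.04 + 8.294 − 41 = 48.334 °C
Rounded to 0.1 °C: CPT ≈ 48.3 °C

48.3 °C


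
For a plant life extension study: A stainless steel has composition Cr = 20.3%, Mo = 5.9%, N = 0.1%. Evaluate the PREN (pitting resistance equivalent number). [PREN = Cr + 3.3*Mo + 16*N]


Apply the PREN formula: PREN = Cr + 3.3*Mo + 16*N
PREN = 20.3 + 3.3*5.9 + 16*0.1
PREN = 20.3 + 19.47 + 1.6 = 41.37

41.37


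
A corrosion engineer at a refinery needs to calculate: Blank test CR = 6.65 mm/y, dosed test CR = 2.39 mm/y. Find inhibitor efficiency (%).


Apply the inhibitor-efficiency definition: IE = (CR_blank − CR_inh)/CR_blank × 100
IE = (6.65 − 2.39) / 6.65 × 100
IE = 4.26 / 6.65 × 100 = 64.1 %

64.1 %


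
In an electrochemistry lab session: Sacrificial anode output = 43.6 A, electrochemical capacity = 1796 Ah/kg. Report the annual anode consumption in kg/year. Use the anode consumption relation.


Annual consumption = current * hours per year / capacity
Rate = 43.6 * 8760 / 1796 = 212.7 kg/year

212.7 kg/year


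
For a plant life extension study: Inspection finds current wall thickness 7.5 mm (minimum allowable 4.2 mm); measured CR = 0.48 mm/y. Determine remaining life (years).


Apply the remaining-life relation: RL = (t_current − t_min) / CR
RL = (7.5 − 4.2) / 0.48 = 3.3 / 0.48 = 6.9 years

6.9 years


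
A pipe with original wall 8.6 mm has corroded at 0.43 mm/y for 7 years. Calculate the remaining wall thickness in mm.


Remaining wall = original − CR × time
t = 8.6 − 0.43*7 = 8.6 − 3.01 = 5.59 mm

5.59 mm


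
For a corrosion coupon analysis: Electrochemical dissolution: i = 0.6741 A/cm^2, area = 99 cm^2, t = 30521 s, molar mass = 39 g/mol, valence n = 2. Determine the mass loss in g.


Apply Faraday's law: m = i*A*t*M / (n*F)
Total charge passed Q = i*A*t = 0.6741*99*30521 = 2036846.4039 C
m = Q*M/(n*F) = 2036846.4039*39/(2*96485) = 411.6547 g

411.6547 g


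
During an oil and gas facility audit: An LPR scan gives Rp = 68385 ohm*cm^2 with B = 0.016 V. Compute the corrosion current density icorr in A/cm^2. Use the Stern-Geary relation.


Apply the Stern-Geary relation: icorr = B / Rp
icorr = 0.016 / 68385 = 2.34×10^-7 A/cm^2

2.34×10^-7 A/cm^2


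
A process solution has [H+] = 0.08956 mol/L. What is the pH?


pH = −log10[H+]
pH = −log10(0.08956) = 1.05

1.05


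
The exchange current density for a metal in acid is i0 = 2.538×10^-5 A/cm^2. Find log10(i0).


i0 = 2.538×10^-5 A/cm^2
log10(i0) = -4.596

-4.596


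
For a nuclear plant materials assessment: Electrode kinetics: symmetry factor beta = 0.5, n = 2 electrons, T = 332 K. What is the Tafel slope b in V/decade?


Apply the Tafel slope relation: b = 2.303*R*T/(beta*n*F)
Numerator: 2.303 * 8.314 * 332 = 6356.85
Denominator: 0.5 * 2 * 96485 = 96485.0
b = 6356.85 / 96485.0 = 0.0659 V/decade

0.0659 V/decade


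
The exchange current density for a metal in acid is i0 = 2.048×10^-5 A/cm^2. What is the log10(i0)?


i0 = 2.048×10^-5 A/cm^2
log10(i0) = -4.689

-4.689


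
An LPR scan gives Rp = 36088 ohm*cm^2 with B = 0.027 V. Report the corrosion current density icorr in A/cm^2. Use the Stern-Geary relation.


Apply the Stern-Geary relation: icorr = B / Rp
icorr = 0.027 / 36088 = 7.482×10^-7 A/cm^2

7.482×10^-7 A/cm^2


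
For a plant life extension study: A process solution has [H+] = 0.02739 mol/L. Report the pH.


pH = −log10[H+]
pH = −log10(0.02739) = 1.56

1.56


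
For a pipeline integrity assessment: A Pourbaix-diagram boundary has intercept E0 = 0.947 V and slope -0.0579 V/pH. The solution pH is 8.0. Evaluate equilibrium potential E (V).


Apply the Pourbaix line equation: E = E0 + slope*pH
E = 0.947 + (-0.0579)*8.0 = 0.947 + (-0.4632) = 0.4838 V
Rounded to 3 decimal places: E = 0.484 V

0.484 V


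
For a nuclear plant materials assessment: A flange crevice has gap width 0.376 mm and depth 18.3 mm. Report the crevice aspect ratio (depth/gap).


Aspect ratio = depth / gap
Ratio = 18.3 / 0.376 = 48.7

48.7


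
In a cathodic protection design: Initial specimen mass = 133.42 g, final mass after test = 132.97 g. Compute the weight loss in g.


Weight loss = initial − final
WL = 133.42 − 132.97 = 0.45 g

0.45 g


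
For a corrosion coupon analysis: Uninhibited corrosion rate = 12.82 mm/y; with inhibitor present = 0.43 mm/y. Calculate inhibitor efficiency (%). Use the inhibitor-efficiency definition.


Apply the inhibitor-efficiency definition: IE = (CR_blank − CR_inh)/CR_blank × 100
IE = (12.82 − 0.43) / 12.82 × 100
IE = 12.39 / 12.82 × 100 = 96.6 %

96.6 %


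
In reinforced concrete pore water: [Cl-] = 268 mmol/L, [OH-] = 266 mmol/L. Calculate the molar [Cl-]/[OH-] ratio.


Threshold parameter = [Cl-] / [OH-] (molar basis; both in mmol/L, so units cancel)
Ratio = 268 / 266 = 1.01

1.01


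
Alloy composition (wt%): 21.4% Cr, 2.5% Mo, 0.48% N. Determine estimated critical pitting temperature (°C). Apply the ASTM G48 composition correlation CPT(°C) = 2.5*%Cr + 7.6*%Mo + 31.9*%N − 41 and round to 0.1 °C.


Apply the ASTM G48 empirical CPT estimate: CPT(°C) = 2.5*%Cr + 7.6*%Mo + 31.9*%N − 41
2.5*21.4 = 53.5; 7.6*2.5 = 19; 31.9*0.48 = 15.312
CPT = 53.5 + 19 + 15.312 − 41 = 46.812 °C
Rounded to 0.1 °C: CPT ≈ 46.8 °C

46.8 °C


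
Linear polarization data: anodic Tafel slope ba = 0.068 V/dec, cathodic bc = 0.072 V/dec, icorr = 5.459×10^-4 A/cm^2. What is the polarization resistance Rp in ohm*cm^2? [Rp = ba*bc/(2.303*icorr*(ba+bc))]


Apply the Stern-Geary equation: Rp = ba*bc / (2.303*icorr*(ba+bc))
ba*bc = 0.068*0.072 = 0.004896
ba+bc = 0.14; 2.303*icorr*(ba+bc) = 2.303*5.459×10^-4*0.14 = 1.7600908×10^-4
Rp = 0.004896 / 1.7600908×10^-4 = 27.82 ohm*cm^2

27.82 ohm*cm^2


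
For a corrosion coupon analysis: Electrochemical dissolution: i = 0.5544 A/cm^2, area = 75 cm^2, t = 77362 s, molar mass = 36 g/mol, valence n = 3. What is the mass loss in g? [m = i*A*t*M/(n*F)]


Apply Faraday's law: m = i*A*t*M / (n*F)
Total charge passed Q = i*A*t = 0.5544*75*77362 = 3216711.96 C
m = Q*M/(n*F) = 3216711.96*36/(3*96485) = 400.06782 g

400.06782 g


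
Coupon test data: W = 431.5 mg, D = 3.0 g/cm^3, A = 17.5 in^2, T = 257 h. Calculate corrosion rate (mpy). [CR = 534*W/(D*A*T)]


Apply the mpy weight-loss relation: CR = 534 * W / (D * A * T)
Numerator: 534 * 431.5 = 230421.0
Denominator: 3.0 * 17.5 * 257 = 13492.5
CR = 230421.0 / 13492.5 = 17.07771 mpy

17.07771 mpy


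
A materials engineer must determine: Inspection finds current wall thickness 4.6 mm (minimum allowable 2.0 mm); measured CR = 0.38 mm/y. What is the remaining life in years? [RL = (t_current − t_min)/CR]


Apply the remaining-life relation: RL = (t_current − t_min) / CR
RL = (4.6 − 2.0) / 0.38 = 2.6 / 0.38 = 6.8 years

6.8 years


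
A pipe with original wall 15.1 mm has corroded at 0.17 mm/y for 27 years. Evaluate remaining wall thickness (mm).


Remaining wall = original − CR × time
t = 15.1 − 0.17*27 = 15.1 − 4.59 = 10.51 mm

10.51 mm


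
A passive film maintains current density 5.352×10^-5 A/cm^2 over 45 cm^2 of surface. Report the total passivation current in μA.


I = i_pass * A, then convert A → μA (×10^6)
I = 5.352×10^-5 * 45 * 10^6 = 2408.4 μA

2408.4 μA


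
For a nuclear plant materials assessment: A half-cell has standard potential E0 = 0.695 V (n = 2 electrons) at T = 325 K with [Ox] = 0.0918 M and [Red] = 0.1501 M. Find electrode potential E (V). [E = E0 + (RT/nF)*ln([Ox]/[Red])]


Apply the Nernst equation: E = E0 + (RT/nF)*ln([Ox]/[Red])
Step 1: RT/nF = 8.314*325/(2*96485) = 0.01400244 V
Step 2: [Ox]/[Red] = 0.0918/0.1501 = 0.611592
Step 3: ln(0.611592) = -0.49169
Step 4: correction = 0.01400244 * -0.49169 = -0.0069 V
E = 0.695 + -0.0069 = 0.6881 V

0.6881 V


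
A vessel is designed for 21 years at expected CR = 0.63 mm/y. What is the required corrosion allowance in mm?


Corrosion allowance = CR × design life
CA = 0.63 * 21 = 13.23 mm

13.23 mm


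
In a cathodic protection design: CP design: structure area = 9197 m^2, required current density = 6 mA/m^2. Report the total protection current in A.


I = area * current density, then convert mA → A (÷1000)
I = 9197 * 6 / 1000 = 55.18 A

55.18 A


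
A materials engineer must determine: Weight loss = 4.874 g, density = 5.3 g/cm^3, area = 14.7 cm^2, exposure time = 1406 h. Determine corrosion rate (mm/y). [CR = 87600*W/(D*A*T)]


Apply the mm/y weight-loss relation: CR = 87600 * W / (D * A * T)
Numerator: 87600 * 4.874 = 426962.4
Denominator: 5.3 * 14.7 * 1406 = 109541.46
CR = 426962.4 / 109541.46 = 3.897724 mm/y

3.897724 mm/y


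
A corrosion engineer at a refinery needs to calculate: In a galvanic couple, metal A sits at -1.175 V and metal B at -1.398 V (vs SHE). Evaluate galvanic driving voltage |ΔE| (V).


Driving voltage is the absolute potential difference.
|ΔE| = |-1.175 − (-1.398)| = 0.223 V

0.223 V


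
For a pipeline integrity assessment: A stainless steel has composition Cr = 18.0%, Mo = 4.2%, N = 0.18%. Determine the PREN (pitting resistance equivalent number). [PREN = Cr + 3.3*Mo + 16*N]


Apply the PREN formula: PREN = Cr + 3.3*Mo + 16*N
PREN = 18.0 + 3.3*4.2 + 16*0.18
PREN = 18.0 + 13.86 + 2.88 = 34.74

34.74


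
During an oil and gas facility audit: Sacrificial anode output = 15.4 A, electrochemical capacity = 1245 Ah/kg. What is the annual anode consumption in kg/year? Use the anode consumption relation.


Annual consumption = current * hours per year / capacity
Rate = 15.4 * 8760 / 1245 = 108.4 kg/year

108.4 kg/year


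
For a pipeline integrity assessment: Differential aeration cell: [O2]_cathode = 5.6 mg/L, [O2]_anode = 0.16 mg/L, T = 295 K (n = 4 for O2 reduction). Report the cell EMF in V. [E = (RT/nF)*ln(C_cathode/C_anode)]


Apply the Nernst concentration-cell relation: E = (RT/nF)*ln(C_cathode/C_anode)
RT/nF = 8.314*295/(4*96485) = 0.00635495 V
ln(5.6/0.16) = 3.55535
E = 0.00635495 * 3.55535 = 0.02259 V

0.02259 V


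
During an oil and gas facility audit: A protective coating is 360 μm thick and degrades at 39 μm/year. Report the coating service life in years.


Service life = thickness / degradation rate
Life = 360 / 39 = 9.2 years

9.2 years


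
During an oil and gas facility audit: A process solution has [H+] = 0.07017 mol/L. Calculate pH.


pH = −log10[H+]
pH = −log10(0.07017) = 1.15

1.15


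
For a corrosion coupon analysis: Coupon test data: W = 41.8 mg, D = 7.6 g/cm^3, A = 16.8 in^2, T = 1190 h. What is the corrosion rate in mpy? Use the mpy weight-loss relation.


Apply the mpy weight-loss relation: CR = 534 * W / (D * A * T)
Numerator: 534 * 41.8 = 22321.2
Denominator: 7.6 * 16.8 * 1190 = 151939.2
CR = 22321.2 / 151939.2 = 0.14691 mpy

0.14691 mpy


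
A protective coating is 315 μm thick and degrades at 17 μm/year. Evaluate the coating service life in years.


Service life = thickness / degradation rate
Life = 315 / 17 = 18.5 years

18.5 years
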